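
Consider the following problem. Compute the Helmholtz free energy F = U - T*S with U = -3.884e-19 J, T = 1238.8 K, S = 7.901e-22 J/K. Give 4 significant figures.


Step 1: T*S = 1238.8 * 7.901e-22 = 9.788e-19 J
Step 2: F = U - T*S = -3.884e-19 - 9.788e-19
Step 3: F = -1.367e-18 J

-1.367e-18


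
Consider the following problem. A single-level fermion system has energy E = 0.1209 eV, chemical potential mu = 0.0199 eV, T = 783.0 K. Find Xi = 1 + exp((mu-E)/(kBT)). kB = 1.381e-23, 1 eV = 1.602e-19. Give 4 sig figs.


Step 1: (mu - E) = 0.0199 - 0.1209 = -0.101 eV
Step 2: x = (mu-E)*eV/(kB*T) = -0.101*1.602e-19/(1.381e-23*783.0) = -1.496
Step 3: exp(x) = 0.2239
Step 4: Xi = 1 + 0.2239 = 1.224

1.224


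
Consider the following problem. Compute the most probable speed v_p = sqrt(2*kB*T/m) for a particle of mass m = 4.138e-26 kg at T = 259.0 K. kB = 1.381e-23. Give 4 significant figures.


Step 1: Numerator = 2*kB*T = 2*1.381e-23*259.0 = 7.154e-21
Step 2: Ratio = 7.154e-21 / 4.138e-26 = 1.729e+05
Step 3: v_p = sqrt(1.729e+05) = 415.8 m/s

415.8


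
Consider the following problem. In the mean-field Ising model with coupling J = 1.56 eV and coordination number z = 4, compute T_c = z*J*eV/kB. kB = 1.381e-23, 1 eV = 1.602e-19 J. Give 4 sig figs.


Step 1: z*J = 4*1.56 = 6.24 eV
Step 2: Convert to Joules: 6.24*1.602e-19 = 9.996e-19 J
Step 3: T_c = 9.996e-19 / 1.381e-23 = 7.239e+04 K

7.239e+04


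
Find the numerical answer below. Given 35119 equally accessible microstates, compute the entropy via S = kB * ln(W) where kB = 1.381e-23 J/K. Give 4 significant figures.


Step 1: ln(W) = ln(35119) = 10.47
Step 2: S = kB * ln(W) = 1.381e-23 * 10.47
Step 3: S = 1.445e-22 J/K

1.445e-22


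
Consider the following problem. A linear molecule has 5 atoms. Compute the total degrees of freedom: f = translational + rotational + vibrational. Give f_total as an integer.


Step 1: Translational DOF = 3
Step 2: Rotational DOF (linear) = 2
Step 3: Vibrational DOF = 3*5 - 5 = 10
Step 4: Total = 3 + 2 + 10 = 15

15


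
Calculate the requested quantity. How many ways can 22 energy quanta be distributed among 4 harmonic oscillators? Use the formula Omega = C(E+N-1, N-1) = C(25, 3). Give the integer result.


Step 1: Use binomial coefficient C(25, 3)
Step 2: Numerator = 25! / 22!
Step 3: Denominator = 3!
Step 4: Omega = 2300

2300


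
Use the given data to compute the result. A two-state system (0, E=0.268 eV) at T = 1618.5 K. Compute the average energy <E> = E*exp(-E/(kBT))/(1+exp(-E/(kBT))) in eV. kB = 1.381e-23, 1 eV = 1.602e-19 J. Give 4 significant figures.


Step 1: beta*E = 0.268*1.602e-19/(1.381e-23*1618.5) = 1.921
Step 2: exp(-beta*E) = 0.1465
Step 3: <E> = 0.268*0.1465/(1+0.1465) = 0.03424 eV

0.03424


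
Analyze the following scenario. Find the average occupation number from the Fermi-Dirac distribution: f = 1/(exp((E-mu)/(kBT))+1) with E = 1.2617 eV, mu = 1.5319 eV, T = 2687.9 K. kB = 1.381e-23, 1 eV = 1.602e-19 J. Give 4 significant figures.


Step 1: (E - mu) = 1.2617 - 1.5319 = -0.2702 eV
Step 2: Convert: (E-mu)*eV = -4.329e-20 J
Step 3: x = (E-mu)*eV/(kB*T) = -1.166
Step 4: f = 1/(exp(-1.166)+1) = 0.7624

0.7624


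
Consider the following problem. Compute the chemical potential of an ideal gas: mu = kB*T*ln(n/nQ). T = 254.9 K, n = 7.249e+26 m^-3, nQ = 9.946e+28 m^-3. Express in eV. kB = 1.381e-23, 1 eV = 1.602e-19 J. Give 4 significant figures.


Step 1: n/nQ = 7.249e+26/9.946e+28 = 0.007288
Step 2: ln(n/nQ) = -4.921
Step 3: mu = kB*T*ln(n/nQ) = 3.52e-21*-4.921 = -1.732e-20 J
Step 4: Convert to eV: -1.732e-20/1.602e-19 = -0.1081 eV

-0.1081


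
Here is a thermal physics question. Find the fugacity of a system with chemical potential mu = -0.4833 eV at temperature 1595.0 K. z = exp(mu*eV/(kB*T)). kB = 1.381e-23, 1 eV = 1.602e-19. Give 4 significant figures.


Step 1: Convert mu to Joules: -0.4833*1.602e-19 = -7.742e-20 J
Step 2: kB*T = 1.381e-23*1595.0 = 2.203e-20 J
Step 3: mu/(kB*T) = -3.515
Step 4: z = exp(-3.515) = 0.02975

0.02975


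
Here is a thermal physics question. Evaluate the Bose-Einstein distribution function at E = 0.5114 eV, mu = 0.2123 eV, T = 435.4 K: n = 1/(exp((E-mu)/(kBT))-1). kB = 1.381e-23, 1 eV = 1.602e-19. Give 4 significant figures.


Step 1: (E - mu) = 0.2991 eV
Step 2: x = (E-mu)*eV/(kB*T) = 0.2991*1.602e-19/(1.381e-23*435.4) = 7.969
Step 3: exp(x) = 2890
Step 4: n = 1/(exp(x)-1) = 0.0003462

0.0003462


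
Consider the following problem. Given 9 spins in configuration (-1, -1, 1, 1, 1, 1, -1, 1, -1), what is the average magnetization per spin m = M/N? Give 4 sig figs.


Step 1: Count up spins (+1): 5, down spins (-1): 4
Step 2: Total magnetization M = 5 - 4 = 1
Step 3: m = M/N = 1/9 = 0.1111

0.1111


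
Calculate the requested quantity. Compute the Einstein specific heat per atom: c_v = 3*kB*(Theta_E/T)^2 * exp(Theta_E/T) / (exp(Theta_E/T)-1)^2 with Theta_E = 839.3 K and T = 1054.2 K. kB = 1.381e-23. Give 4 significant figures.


Step 1: x = Theta_E/T = 839.3/1054.2 = 0.7961
Step 2: x^2 = 0.6339
Step 3: exp(x) = 2.217
Step 4: c_v = 3*1.381e-23*0.6339*2.217/(2.217-1)^2 = 3.931e-23

3.931e-23


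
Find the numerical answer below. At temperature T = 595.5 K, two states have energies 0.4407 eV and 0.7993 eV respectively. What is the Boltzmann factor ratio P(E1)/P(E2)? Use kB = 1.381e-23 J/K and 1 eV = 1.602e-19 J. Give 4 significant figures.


Step 1: Compute energy difference dE = E1 - E2 = 0.4407 - 0.7993 = -0.3586 eV
Step 2: Convert to Joules: dE_J = -0.3586 * 1.602e-19 = -5.745e-20 J
Step 3: Compute exponent = -dE_J / (kB * T) = -(-5.745e-20) / (1.381e-23 * 595.5) = 6.985
Step 4: P(E1)/P(E2) = exp(6.985) = 1081

1081


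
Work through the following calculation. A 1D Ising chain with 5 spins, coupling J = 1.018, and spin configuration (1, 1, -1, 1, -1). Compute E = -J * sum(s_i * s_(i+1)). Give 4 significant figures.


Step 1: Nearest-neighbor products: 1, -1, -1, -1
Step 2: Sum of products = -2
Step 3: E = -1.018 * -2 = 2.036

2.036


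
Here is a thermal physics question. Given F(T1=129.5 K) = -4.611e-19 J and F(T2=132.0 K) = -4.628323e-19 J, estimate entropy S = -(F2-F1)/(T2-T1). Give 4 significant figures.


Step 1: dF = F2 - F1 = -4.628323e-19 - (-4.611e-19) = -1.7323e-21 J
Step 2: dT = T2 - T1 = 132.0 - 129.5 = 2.5 K
Step 3: S = -dF/dT = -(-1.7323e-21)/2.5 = 6.929e-22 J/K

6.929e-22


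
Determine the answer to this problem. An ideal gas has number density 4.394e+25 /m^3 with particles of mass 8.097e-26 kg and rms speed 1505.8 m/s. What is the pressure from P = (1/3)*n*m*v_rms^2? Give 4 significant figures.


Step 1: v_rms^2 = 1505.8^2 = 2.267e+06
Step 2: n*m = 4.394e+25*8.097e-26 = 3.558
Step 3: P = (1/3)*3.558*2.267e+06 = 2.689e+06 Pa

2.689e+06


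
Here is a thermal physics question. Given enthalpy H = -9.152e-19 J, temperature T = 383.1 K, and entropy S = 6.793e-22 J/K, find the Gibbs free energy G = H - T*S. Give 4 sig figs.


Step 1: T*S = 383.1 * 6.793e-22 = 2.602e-19 J
Step 2: G = H - T*S = -9.152e-19 - 2.602e-19
Step 3: G = -1.175e-18 J

-1.175e-18


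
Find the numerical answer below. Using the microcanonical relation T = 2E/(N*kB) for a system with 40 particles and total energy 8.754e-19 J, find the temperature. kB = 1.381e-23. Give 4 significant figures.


Step 1: Numerator = 2*E = 2*8.754e-19 = 1.751e-18 J
Step 2: Denominator = N*kB = 40*1.381e-23 = 5.524e-22
Step 3: T = 1.751e-18 / 5.524e-22 = 3169 K

3169


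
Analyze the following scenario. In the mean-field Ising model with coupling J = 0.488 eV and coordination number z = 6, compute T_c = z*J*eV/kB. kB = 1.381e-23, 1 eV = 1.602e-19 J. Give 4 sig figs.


Step 1: z*J = 6*0.488 = 2.928 eV
Step 2: Convert to Joules: 2.928*1.602e-19 = 4.691e-19 J
Step 3: T_c = 4.691e-19 / 1.381e-23 = 3.397e+04 K

3.397e+04


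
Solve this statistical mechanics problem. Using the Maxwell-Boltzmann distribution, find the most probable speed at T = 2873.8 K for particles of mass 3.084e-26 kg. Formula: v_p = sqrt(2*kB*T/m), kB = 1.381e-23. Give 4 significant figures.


Step 1: Numerator = 2*kB*T = 2*1.381e-23*2873.8 = 7.937e-20
Step 2: Ratio = 7.937e-20 / 3.084e-26 = 2.574e+06
Step 3: v_p = sqrt(2.574e+06) = 1604 m/s

1604


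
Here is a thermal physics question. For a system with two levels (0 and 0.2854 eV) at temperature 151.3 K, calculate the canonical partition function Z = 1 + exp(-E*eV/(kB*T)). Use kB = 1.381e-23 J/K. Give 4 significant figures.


Step 1: Compute beta*E = E*eV/(kB*T) = 0.2854*1.602e-19/(1.381e-23*151.3) = 21.88
Step 2: exp(-beta*E) = exp(-21.88) = 3.139e-10
Step 3: Z = 1 + 3.139e-10 = 1

1


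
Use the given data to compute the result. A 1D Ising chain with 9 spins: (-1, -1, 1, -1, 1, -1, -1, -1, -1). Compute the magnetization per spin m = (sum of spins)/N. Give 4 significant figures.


Step 1: Count up spins (+1): 2, down spins (-1): 7
Step 2: Total magnetization M = 2 - 7 = -5
Step 3: m = M/N = -5/9 = -0.5556

-0.5556


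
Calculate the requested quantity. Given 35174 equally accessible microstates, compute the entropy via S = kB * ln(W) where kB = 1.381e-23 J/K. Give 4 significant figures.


Step 1: ln(W) = ln(35174) = 10.47
Step 2: S = kB * ln(W) = 1.381e-23 * 10.47
Step 3: S = 1.446e-22 J/K

1.446e-22


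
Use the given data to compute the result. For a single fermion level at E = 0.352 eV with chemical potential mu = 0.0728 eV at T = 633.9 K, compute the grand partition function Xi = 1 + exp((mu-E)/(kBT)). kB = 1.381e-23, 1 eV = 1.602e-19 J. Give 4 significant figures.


Step 1: (mu - E) = 0.0728 - 0.352 = -0.2792 eV
Step 2: x = (mu-E)*eV/(kB*T) = -0.2792*1.602e-19/(1.381e-23*633.9) = -5.109
Step 3: exp(x) = 0.00604
Step 4: Xi = 1 + 0.00604 = 1.006

1.006


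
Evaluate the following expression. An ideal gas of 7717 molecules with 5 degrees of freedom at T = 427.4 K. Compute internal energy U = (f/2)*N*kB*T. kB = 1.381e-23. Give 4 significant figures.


Step 1: f/2 = 5/2 = 2.5
Step 2: N*kB*T = 7717*1.381e-23*427.4 = 4.555e-17
Step 3: U = 2.5 * 4.555e-17 = 1.139e-16 J

1.139e-16


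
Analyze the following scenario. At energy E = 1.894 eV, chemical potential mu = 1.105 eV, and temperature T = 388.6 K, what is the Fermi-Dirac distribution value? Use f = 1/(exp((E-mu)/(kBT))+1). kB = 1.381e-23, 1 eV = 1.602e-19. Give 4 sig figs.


Step 1: (E - mu) = 1.894 - 1.105 = 0.789 eV
Step 2: Convert: (E-mu)*eV = 1.264e-19 J
Step 3: x = (E-mu)*eV/(kB*T) = 23.55
Step 4: f = 1/(exp(23.55)+1) = 5.904e-11

5.904e-11


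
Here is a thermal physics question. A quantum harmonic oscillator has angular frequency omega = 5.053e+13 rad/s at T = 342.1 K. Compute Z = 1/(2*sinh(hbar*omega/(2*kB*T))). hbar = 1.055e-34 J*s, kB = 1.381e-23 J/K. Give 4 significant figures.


Step 1: Compute x = hbar*omega/(kB*T) = 1.055e-34*5.053e+13/(1.381e-23*342.1) = 1.128
Step 2: x/2 = 0.5642
Step 3: sinh(x/2) = 0.5946
Step 4: Z = 1/(2*0.5946) = 0.8409

0.8409


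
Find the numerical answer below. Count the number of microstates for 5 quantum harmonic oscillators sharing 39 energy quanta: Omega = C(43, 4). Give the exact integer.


Step 1: Use binomial coefficient C(43, 4)
Step 2: Numerator = 43! / 39!
Step 3: Denominator = 4!
Step 4: Omega = 123410

123410


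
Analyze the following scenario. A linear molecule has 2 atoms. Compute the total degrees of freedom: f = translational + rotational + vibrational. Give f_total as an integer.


Step 1: Translational DOF = 3
Step 2: Rotational DOF (linear) = 2
Step 3: Vibrational DOF = 3*2 - 5 = 1
Step 4: Total = 3 + 2 + 1 = 6

6


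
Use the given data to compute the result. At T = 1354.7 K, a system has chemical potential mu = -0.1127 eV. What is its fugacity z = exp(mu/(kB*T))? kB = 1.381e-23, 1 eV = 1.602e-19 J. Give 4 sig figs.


Step 1: Convert mu to Joules: -0.1127*1.602e-19 = -1.805e-20 J
Step 2: kB*T = 1.381e-23*1354.7 = 1.871e-20 J
Step 3: mu/(kB*T) = -0.965
Step 4: z = exp(-0.965) = 0.381

0.381


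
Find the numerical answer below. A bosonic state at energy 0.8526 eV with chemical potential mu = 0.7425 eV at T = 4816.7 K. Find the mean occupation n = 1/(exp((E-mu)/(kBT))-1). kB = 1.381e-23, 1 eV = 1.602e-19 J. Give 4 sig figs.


Step 1: (E - mu) = 0.1101 eV
Step 2: x = (E-mu)*eV/(kB*T) = 0.1101*1.602e-19/(1.381e-23*4816.7) = 0.2652
Step 3: exp(x) = 1.304
Step 4: n = 1/(exp(x)-1) = 3.293

3.293


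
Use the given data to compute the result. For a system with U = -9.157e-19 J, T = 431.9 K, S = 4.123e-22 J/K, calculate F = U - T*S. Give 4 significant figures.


Step 1: T*S = 431.9 * 4.123e-22 = 1.781e-19 J
Step 2: F = U - T*S = -9.157e-19 - 1.781e-19
Step 3: F = -1.094e-18 J

-1.094e-18


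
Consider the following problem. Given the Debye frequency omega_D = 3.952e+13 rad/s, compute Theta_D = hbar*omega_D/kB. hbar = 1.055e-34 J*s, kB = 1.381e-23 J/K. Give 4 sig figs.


Step 1: hbar*omega_D = 1.055e-34 * 3.952e+13 = 4.169e-21 J
Step 2: Theta_D = 4.169e-21 / 1.381e-23
Step 3: Theta_D = 301.9 K

301.9


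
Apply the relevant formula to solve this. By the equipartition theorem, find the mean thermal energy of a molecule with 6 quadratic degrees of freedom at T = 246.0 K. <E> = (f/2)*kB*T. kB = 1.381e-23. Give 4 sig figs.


Step 1: f/2 = 6/2 = 3
Step 2: kB*T = 1.381e-23 * 246.0 = 3.397e-21
Step 3: <E> = 3 * 3.397e-21 = 1.019e-20 J

1.019e-20


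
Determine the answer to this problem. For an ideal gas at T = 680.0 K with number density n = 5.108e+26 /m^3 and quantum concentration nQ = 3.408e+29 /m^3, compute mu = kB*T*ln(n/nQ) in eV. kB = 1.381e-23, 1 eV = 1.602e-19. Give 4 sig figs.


Step 1: n/nQ = 5.108e+26/3.408e+29 = 0.001499
Step 2: ln(n/nQ) = -6.503
Step 3: mu = kB*T*ln(n/nQ) = 9.391e-21*-6.503 = -6.107e-20 J
Step 4: Convert to eV: -6.107e-20/1.602e-19 = -0.3812 eV

-0.3812


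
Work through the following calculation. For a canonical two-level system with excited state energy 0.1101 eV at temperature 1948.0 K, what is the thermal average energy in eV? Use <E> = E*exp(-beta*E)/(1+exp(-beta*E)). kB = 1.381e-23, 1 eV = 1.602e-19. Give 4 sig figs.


Step 1: beta*E = 0.1101*1.602e-19/(1.381e-23*1948.0) = 0.6556
Step 2: exp(-beta*E) = 0.5191
Step 3: <E> = 0.1101*0.5191/(1+0.5191) = 0.03762 eV

0.03762


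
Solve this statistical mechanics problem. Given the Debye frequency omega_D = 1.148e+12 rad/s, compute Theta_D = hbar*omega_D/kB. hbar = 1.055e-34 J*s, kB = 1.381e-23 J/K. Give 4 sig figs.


Step 1: hbar*omega_D = 1.055e-34 * 1.148e+12 = 1.211e-22 J
Step 2: Theta_D = 1.211e-22 / 1.381e-23
Step 3: Theta_D = 8.77 K

8.77


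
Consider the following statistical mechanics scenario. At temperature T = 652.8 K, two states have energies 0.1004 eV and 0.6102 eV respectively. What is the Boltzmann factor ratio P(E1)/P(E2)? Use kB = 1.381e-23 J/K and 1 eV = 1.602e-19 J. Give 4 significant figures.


Step 1: Compute energy difference dE = E1 - E2 = 0.1004 - 0.6102 = -0.5098 eV
Step 2: Convert to Joules: dE_J = -0.5098 * 1.602e-19 = -8.167e-20 J
Step 3: Compute exponent = -dE_J / (kB * T) = -(-8.167e-20) / (1.381e-23 * 652.8) = 9.059
Step 4: P(E1)/P(E2) = exp(9.059) = 8597

8597


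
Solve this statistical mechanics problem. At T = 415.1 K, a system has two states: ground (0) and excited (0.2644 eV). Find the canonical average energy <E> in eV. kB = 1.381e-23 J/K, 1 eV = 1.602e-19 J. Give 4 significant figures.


Step 1: beta*E = 0.2644*1.602e-19/(1.381e-23*415.1) = 7.389
Step 2: exp(-beta*E) = 0.0006181
Step 3: <E> = 0.2644*0.0006181/(1+0.0006181) = 0.0001633 eV

0.0001633


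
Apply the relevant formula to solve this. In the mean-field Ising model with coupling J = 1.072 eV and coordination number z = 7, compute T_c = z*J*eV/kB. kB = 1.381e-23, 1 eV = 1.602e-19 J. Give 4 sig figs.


Step 1: z*J = 7*1.072 = 7.504 eV
Step 2: Convert to Joules: 7.504*1.602e-19 = 1.202e-18 J
Step 3: T_c = 1.202e-18 / 1.381e-23 = 8.705e+04 K

8.705e+04


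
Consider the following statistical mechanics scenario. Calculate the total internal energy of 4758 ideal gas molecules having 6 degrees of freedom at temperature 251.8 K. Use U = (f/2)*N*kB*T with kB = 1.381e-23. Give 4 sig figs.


Step 1: f/2 = 6/2 = 3.0
Step 2: N*kB*T = 4758*1.381e-23*251.8 = 1.655e-17
Step 3: U = 3.0 * 1.655e-17 = 4.964e-17 J

4.964e-17


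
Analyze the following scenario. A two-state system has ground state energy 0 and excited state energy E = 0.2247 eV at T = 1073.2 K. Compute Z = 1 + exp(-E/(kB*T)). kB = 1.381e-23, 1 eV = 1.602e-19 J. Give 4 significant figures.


Step 1: Compute beta*E = E*eV/(kB*T) = 0.2247*1.602e-19/(1.381e-23*1073.2) = 2.429
Step 2: exp(-beta*E) = exp(-2.429) = 0.08814
Step 3: Z = 1 + 0.08814 = 1.088

1.088


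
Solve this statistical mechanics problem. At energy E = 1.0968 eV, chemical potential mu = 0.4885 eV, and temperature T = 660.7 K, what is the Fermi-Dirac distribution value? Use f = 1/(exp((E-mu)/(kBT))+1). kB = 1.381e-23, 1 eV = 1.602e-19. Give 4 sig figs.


Step 1: (E - mu) = 1.0968 - 0.4885 = 0.6083 eV
Step 2: Convert: (E-mu)*eV = 9.745e-20 J
Step 3: x = (E-mu)*eV/(kB*T) = 10.68
Step 4: f = 1/(exp(10.68)+1) = 2.299e-05

2.299e-05


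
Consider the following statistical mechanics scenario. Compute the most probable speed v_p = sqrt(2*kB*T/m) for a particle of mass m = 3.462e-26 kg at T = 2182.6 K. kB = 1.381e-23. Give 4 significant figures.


Step 1: Numerator = 2*kB*T = 2*1.381e-23*2182.6 = 6.028e-20
Step 2: Ratio = 6.028e-20 / 3.462e-26 = 1.741e+06
Step 3: v_p = sqrt(1.741e+06) = 1320 m/s

1320


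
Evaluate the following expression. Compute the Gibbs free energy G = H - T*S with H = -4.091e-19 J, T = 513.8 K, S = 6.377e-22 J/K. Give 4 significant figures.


Step 1: T*S = 513.8 * 6.377e-22 = 3.277e-19 J
Step 2: G = H - T*S = -4.091e-19 - 3.277e-19
Step 3: G = -7.368e-19 J

-7.368e-19


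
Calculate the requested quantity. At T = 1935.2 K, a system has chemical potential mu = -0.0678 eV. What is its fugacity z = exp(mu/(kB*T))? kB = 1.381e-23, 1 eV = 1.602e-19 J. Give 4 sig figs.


Step 1: Convert mu to Joules: -0.0678*1.602e-19 = -1.086e-20 J
Step 2: kB*T = 1.381e-23*1935.2 = 2.673e-20 J
Step 3: mu/(kB*T) = -0.4064
Step 4: z = exp(-0.4064) = 0.666

0.666


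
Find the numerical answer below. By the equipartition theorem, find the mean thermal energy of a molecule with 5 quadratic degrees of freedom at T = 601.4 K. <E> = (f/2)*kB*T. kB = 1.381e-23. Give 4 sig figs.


Step 1: f/2 = 5/2 = 2.5
Step 2: kB*T = 1.381e-23 * 601.4 = 8.305e-21
Step 3: <E> = 2.5 * 8.305e-21 = 2.076e-20 J

2.076e-20


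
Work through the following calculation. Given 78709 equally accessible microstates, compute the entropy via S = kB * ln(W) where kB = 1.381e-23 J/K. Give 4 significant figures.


Step 1: ln(W) = ln(78709) = 11.27
Step 2: S = kB * ln(W) = 1.381e-23 * 11.27
Step 3: S = 1.557e-22 J/K

1.557e-22


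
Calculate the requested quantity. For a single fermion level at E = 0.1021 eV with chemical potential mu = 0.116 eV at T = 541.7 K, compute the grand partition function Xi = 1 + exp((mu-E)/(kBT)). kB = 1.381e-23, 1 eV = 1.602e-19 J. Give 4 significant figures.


Step 1: (mu - E) = 0.116 - 0.1021 = 0.0139 eV
Step 2: x = (mu-E)*eV/(kB*T) = 0.0139*1.602e-19/(1.381e-23*541.7) = 0.2977
Step 3: exp(x) = 1.347
Step 4: Xi = 1 + 1.347 = 2.347

2.347


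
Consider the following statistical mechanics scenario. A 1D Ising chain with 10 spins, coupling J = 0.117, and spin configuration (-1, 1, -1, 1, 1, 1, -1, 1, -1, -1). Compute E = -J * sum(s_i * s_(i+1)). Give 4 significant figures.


Step 1: Nearest-neighbor products: -1, -1, -1, 1, 1, -1, -1, -1, 1
Step 2: Sum of products = -3
Step 3: E = -0.117 * -3 = 0.351

0.351


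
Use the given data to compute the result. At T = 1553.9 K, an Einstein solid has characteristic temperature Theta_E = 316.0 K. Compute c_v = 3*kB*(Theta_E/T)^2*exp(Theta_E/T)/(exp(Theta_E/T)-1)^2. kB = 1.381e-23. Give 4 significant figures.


Step 1: x = Theta_E/T = 316.0/1553.9 = 0.2034
Step 2: x^2 = 0.04136
Step 3: exp(x) = 1.226
Step 4: c_v = 3*1.381e-23*0.04136*1.226/(1.226-1)^2 = 4.129e-23

4.129e-23


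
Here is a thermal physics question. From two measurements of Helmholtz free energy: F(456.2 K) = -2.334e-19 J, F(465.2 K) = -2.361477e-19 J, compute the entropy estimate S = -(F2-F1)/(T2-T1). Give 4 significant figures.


Step 1: dF = F2 - F1 = -2.361477e-19 - (-2.334e-19) = -2.7477e-21 J
Step 2: dT = T2 - T1 = 465.2 - 456.2 = 9 K
Step 3: S = -dF/dT = -(-2.7477e-21)/9 = 3.053e-22 J/K

3.053e-22


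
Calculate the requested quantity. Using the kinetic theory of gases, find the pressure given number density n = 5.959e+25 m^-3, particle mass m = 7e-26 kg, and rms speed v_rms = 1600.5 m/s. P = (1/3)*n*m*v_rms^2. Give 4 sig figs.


Step 1: v_rms^2 = 1600.5^2 = 2.562e+06
Step 2: n*m = 5.959e+25*7e-26 = 4.171
Step 3: P = (1/3)*4.171*2.562e+06 = 3.562e+06 Pa

3.562e+06


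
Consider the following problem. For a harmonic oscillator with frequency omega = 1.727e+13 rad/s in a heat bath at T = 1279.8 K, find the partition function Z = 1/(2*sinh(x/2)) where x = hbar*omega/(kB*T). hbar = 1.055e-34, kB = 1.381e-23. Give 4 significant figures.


Step 1: Compute x = hbar*omega/(kB*T) = 1.055e-34*1.727e+13/(1.381e-23*1279.8) = 0.1031
Step 2: x/2 = 0.05154
Step 3: sinh(x/2) = 0.05157
Step 4: Z = 1/(2*0.05157) = 9.696

9.696


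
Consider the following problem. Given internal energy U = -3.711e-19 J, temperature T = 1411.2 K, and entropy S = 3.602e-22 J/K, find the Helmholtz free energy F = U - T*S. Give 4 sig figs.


Step 1: T*S = 1411.2 * 3.602e-22 = 5.083e-19 J
Step 2: F = U - T*S = -3.711e-19 - 5.083e-19
Step 3: F = -8.794e-19 J

-8.794e-19


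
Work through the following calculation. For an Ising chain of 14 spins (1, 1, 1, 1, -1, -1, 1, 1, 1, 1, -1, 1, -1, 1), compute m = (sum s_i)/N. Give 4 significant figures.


Step 1: Count up spins (+1): 10, down spins (-1): 4
Step 2: Total magnetization M = 10 - 4 = 6
Step 3: m = M/N = 6/14 = 0.4286

0.4286


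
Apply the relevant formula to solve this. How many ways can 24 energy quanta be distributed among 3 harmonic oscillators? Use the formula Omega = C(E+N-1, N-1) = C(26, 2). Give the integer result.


Step 1: Use binomial coefficient C(26, 2)
Step 2: Numerator = 26! / 24!
Step 3: Denominator = 2!
Step 4: Omega = 325

325


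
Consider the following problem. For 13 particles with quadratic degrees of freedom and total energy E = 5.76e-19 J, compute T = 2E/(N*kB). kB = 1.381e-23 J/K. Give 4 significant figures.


Step 1: Numerator = 2*E = 2*5.76e-19 = 1.152e-18 J
Step 2: Denominator = N*kB = 13*1.381e-23 = 1.795e-22
Step 3: T = 1.152e-18 / 1.795e-22 = 6417 K

6417


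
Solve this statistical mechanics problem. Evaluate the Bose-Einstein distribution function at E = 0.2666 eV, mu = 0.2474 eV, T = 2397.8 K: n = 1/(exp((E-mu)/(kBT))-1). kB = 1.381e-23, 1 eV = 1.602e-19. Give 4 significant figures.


Step 1: (E - mu) = 0.0192 eV
Step 2: x = (E-mu)*eV/(kB*T) = 0.0192*1.602e-19/(1.381e-23*2397.8) = 0.09289
Step 3: exp(x) = 1.097
Step 4: n = 1/(exp(x)-1) = 10.27

10.27


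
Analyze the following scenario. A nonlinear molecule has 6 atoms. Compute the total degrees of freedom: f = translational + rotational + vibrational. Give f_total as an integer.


Step 1: Translational DOF = 3
Step 2: Rotational DOF (nonlinear) = 3
Step 3: Vibrational DOF = 3*6 - 6 = 12
Step 4: Total = 3 + 3 + 12 = 18

18


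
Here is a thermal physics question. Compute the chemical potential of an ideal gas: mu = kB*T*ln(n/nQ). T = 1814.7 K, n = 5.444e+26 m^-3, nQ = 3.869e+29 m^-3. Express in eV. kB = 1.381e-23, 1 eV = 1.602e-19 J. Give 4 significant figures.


Step 1: n/nQ = 5.444e+26/3.869e+29 = 0.001407
Step 2: ln(n/nQ) = -6.566
Step 3: mu = kB*T*ln(n/nQ) = 2.506e-20*-6.566 = -1.646e-19 J
Step 4: Convert to eV: -1.646e-19/1.602e-19 = -1.027 eV

-1.027


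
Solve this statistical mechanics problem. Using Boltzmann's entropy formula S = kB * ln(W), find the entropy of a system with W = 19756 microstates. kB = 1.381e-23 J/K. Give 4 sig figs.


Step 1: ln(W) = ln(19756) = 9.891
Step 2: S = kB * ln(W) = 1.381e-23 * 9.891
Step 3: S = 1.366e-22 J/K

1.366e-22


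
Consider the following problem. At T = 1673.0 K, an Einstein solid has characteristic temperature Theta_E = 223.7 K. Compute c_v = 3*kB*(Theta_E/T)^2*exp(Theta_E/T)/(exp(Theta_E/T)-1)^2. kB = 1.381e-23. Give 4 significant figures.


Step 1: x = Theta_E/T = 223.7/1673.0 = 0.1337
Step 2: x^2 = 0.01788
Step 3: exp(x) = 1.143
Step 4: c_v = 3*1.381e-23*0.01788*1.143/(1.143-1)^2 = 4.137e-23

4.137e-23


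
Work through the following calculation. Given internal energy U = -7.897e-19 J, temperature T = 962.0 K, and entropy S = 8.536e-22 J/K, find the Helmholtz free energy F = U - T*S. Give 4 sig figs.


Step 1: T*S = 962.0 * 8.536e-22 = 8.212e-19 J
Step 2: F = U - T*S = -7.897e-19 - 8.212e-19
Step 3: F = -1.611e-18 J

-1.611e-18


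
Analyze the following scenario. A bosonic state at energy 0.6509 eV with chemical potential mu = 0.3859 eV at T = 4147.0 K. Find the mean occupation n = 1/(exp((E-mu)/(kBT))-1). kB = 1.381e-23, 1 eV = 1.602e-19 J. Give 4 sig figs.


Step 1: (E - mu) = 0.265 eV
Step 2: x = (E-mu)*eV/(kB*T) = 0.265*1.602e-19/(1.381e-23*4147.0) = 0.7413
Step 3: exp(x) = 2.099
Step 4: n = 1/(exp(x)-1) = 0.9102

0.9102


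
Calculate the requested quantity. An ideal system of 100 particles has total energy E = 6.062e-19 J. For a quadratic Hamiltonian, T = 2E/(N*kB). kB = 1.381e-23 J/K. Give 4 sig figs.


Step 1: Numerator = 2*E = 2*6.062e-19 = 1.212e-18 J
Step 2: Denominator = N*kB = 100*1.381e-23 = 1.381e-21
Step 3: T = 1.212e-18 / 1.381e-21 = 877.9 K

877.9


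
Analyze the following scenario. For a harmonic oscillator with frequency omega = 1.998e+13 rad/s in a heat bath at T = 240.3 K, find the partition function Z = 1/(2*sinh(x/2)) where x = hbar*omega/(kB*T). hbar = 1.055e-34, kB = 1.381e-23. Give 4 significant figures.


Step 1: Compute x = hbar*omega/(kB*T) = 1.055e-34*1.998e+13/(1.381e-23*240.3) = 0.6352
Step 2: x/2 = 0.3176
Step 3: sinh(x/2) = 0.323
Step 4: Z = 1/(2*0.323) = 1.548

1.548


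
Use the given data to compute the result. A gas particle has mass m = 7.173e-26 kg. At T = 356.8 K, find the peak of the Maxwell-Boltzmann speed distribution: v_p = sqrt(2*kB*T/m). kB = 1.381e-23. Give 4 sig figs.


Step 1: Numerator = 2*kB*T = 2*1.381e-23*356.8 = 9.855e-21
Step 2: Ratio = 9.855e-21 / 7.173e-26 = 1.374e+05
Step 3: v_p = sqrt(1.374e+05) = 370.7 m/s

370.7


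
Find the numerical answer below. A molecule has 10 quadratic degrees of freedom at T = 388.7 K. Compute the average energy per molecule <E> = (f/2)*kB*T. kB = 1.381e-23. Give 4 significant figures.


Step 1: f/2 = 10/2 = 5
Step 2: kB*T = 1.381e-23 * 388.7 = 5.368e-21
Step 3: <E> = 5 * 5.368e-21 = 2.684e-20 J

2.684e-20


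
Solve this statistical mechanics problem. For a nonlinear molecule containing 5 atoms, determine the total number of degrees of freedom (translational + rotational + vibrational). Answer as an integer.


Step 1: Translational DOF = 3
Step 2: Rotational DOF (nonlinear) = 3
Step 3: Vibrational DOF = 3*5 - 6 = 9
Step 4: Total = 3 + 3 + 9 = 15

15


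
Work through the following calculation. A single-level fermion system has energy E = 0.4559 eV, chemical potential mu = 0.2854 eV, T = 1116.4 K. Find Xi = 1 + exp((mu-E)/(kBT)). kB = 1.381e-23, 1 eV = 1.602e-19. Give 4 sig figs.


Step 1: (mu - E) = 0.2854 - 0.4559 = -0.1705 eV
Step 2: x = (mu-E)*eV/(kB*T) = -0.1705*1.602e-19/(1.381e-23*1116.4) = -1.772
Step 3: exp(x) = 0.1701
Step 4: Xi = 1 + 0.1701 = 1.17

1.17


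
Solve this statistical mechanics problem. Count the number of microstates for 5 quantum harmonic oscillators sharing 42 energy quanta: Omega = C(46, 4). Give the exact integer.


Step 1: Use binomial coefficient C(46, 4)
Step 2: Numerator = 46! / 42!
Step 3: Denominator = 4!
Step 4: Omega = 163185

163185


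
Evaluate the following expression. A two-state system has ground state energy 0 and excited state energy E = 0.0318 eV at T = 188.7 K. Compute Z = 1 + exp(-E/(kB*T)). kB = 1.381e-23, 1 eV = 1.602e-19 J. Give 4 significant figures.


Step 1: Compute beta*E = E*eV/(kB*T) = 0.0318*1.602e-19/(1.381e-23*188.7) = 1.955
Step 2: exp(-beta*E) = exp(-1.955) = 0.1416
Step 3: Z = 1 + 0.1416 = 1.142

1.142


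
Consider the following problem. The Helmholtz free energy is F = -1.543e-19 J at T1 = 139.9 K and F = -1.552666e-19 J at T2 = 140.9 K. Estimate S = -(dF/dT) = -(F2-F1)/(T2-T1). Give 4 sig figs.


Step 1: dF = F2 - F1 = -1.552666e-19 - (-1.543e-19) = -9.666e-22 J
Step 2: dT = T2 - T1 = 140.9 - 139.9 = 1 K
Step 3: S = -dF/dT = -(-9.666e-22)/1 = 9.666e-22 J/K

9.666e-22


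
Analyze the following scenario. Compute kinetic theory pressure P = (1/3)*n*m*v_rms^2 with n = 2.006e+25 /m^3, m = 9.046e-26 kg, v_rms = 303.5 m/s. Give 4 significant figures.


Step 1: v_rms^2 = 303.5^2 = 9.211e+04
Step 2: n*m = 2.006e+25*9.046e-26 = 1.815
Step 3: P = (1/3)*1.815*9.211e+04 = 5.572e+04 Pa

5.572e+04


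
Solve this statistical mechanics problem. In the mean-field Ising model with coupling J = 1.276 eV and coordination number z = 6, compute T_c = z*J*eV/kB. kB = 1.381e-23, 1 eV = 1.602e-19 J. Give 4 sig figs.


Step 1: z*J = 6*1.276 = 7.656 eV
Step 2: Convert to Joules: 7.656*1.602e-19 = 1.226e-18 J
Step 3: T_c = 1.226e-18 / 1.381e-23 = 8.881e+04 K

8.881e+04


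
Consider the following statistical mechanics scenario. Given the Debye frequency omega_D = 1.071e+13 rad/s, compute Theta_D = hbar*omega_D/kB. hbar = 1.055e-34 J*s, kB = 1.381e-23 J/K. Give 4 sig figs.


Step 1: hbar*omega_D = 1.055e-34 * 1.071e+13 = 1.13e-21 J
Step 2: Theta_D = 1.13e-21 / 1.381e-23
Step 3: Theta_D = 81.82 K

81.82


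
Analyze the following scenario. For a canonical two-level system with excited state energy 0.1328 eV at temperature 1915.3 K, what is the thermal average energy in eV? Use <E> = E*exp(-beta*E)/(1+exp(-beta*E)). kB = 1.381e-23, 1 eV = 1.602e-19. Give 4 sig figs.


Step 1: beta*E = 0.1328*1.602e-19/(1.381e-23*1915.3) = 0.8043
Step 2: exp(-beta*E) = 0.4474
Step 3: <E> = 0.1328*0.4474/(1+0.4474) = 0.04105 eV

0.04105


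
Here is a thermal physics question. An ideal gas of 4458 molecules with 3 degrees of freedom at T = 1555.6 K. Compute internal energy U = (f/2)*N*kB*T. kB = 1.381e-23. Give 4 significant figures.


Step 1: f/2 = 3/2 = 1.5
Step 2: N*kB*T = 4458*1.381e-23*1555.6 = 9.577e-17
Step 3: U = 1.5 * 9.577e-17 = 1.437e-16 J

1.437e-16


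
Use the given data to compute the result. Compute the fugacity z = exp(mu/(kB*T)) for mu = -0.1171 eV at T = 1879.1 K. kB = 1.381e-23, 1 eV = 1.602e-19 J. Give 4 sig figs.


Step 1: Convert mu to Joules: -0.1171*1.602e-19 = -1.876e-20 J
Step 2: kB*T = 1.381e-23*1879.1 = 2.595e-20 J
Step 3: mu/(kB*T) = -0.7229
Step 4: z = exp(-0.7229) = 0.4853

0.4853


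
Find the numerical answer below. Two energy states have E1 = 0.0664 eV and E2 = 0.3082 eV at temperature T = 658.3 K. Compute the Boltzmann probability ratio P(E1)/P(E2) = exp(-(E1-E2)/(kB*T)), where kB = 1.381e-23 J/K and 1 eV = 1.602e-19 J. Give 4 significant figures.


Step 1: Compute energy difference dE = E1 - E2 = 0.0664 - 0.3082 = -0.2418 eV
Step 2: Convert to Joules: dE_J = -0.2418 * 1.602e-19 = -3.874e-20 J
Step 3: Compute exponent = -dE_J / (kB * T) = -(-3.874e-20) / (1.381e-23 * 658.3) = 4.261
Step 4: P(E1)/P(E2) = exp(4.261) = 70.87

70.87


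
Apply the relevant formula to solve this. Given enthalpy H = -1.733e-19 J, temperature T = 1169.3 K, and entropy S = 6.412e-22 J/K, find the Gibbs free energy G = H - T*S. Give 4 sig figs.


Step 1: T*S = 1169.3 * 6.412e-22 = 7.498e-19 J
Step 2: G = H - T*S = -1.733e-19 - 7.498e-19
Step 3: G = -9.231e-19 J

-9.231e-19


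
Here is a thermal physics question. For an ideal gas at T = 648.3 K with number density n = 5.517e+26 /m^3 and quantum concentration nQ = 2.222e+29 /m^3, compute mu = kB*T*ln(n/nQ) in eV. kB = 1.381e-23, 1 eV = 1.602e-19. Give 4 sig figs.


Step 1: n/nQ = 5.517e+26/2.222e+29 = 0.002483
Step 2: ln(n/nQ) = -5.998
Step 3: mu = kB*T*ln(n/nQ) = 8.953e-21*-5.998 = -5.37e-20 J
Step 4: Convert to eV: -5.37e-20/1.602e-19 = -0.3352 eV

-0.3352


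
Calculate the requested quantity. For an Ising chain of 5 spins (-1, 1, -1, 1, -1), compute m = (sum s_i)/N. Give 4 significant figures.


Step 1: Count up spins (+1): 2, down spins (-1): 3
Step 2: Total magnetization M = 2 - 3 = -1
Step 3: m = M/N = -1/5 = -0.2

-0.2


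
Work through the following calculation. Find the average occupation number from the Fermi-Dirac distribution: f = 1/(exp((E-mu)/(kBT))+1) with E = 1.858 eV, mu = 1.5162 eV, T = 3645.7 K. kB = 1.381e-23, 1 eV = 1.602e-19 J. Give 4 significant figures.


Step 1: (E - mu) = 1.858 - 1.5162 = 0.3418 eV
Step 2: Convert: (E-mu)*eV = 5.476e-20 J
Step 3: x = (E-mu)*eV/(kB*T) = 1.088
Step 4: f = 1/(exp(1.088)+1) = 0.2521

0.2521


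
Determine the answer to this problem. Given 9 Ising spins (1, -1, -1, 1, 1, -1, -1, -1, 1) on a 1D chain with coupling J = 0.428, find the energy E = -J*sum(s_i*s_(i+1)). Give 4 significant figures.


Step 1: Nearest-neighbor products: -1, 1, -1, 1, -1, 1, 1, -1
Step 2: Sum of products = 0
Step 3: E = -0.428 * 0 = 0

0


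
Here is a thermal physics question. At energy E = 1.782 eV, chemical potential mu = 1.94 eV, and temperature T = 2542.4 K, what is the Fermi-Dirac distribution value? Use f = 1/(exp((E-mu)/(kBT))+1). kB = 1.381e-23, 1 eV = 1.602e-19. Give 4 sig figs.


Step 1: (E - mu) = 1.782 - 1.94 = -0.158 eV
Step 2: Convert: (E-mu)*eV = -2.531e-20 J
Step 3: x = (E-mu)*eV/(kB*T) = -0.7209
Step 4: f = 1/(exp(-0.7209)+1) = 0.6728

0.6728


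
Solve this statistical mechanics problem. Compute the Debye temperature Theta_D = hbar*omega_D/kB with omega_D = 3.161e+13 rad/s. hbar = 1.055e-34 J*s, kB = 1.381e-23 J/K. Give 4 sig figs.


Step 1: hbar*omega_D = 1.055e-34 * 3.161e+13 = 3.335e-21 J
Step 2: Theta_D = 3.335e-21 / 1.381e-23
Step 3: Theta_D = 241.5 K

241.5


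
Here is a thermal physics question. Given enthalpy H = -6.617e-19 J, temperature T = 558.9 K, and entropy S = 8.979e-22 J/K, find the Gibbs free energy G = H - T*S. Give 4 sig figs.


Step 1: T*S = 558.9 * 8.979e-22 = 5.018e-19 J
Step 2: G = H - T*S = -6.617e-19 - 5.018e-19
Step 3: G = -1.164e-18 J

-1.164e-18


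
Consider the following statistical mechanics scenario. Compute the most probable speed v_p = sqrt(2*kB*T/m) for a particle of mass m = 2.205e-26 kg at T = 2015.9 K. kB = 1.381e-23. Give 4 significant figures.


Step 1: Numerator = 2*kB*T = 2*1.381e-23*2015.9 = 5.568e-20
Step 2: Ratio = 5.568e-20 / 2.205e-26 = 2.525e+06
Step 3: v_p = sqrt(2.525e+06) = 1589 m/s

1589


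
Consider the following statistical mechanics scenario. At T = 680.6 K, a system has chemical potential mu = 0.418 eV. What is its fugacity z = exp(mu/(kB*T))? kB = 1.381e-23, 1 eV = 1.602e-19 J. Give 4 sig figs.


Step 1: Convert mu to Joules: 0.418*1.602e-19 = 6.696e-20 J
Step 2: kB*T = 1.381e-23*680.6 = 9.399e-21 J
Step 3: mu/(kB*T) = 7.124
Step 4: z = exp(7.124) = 1242

1242


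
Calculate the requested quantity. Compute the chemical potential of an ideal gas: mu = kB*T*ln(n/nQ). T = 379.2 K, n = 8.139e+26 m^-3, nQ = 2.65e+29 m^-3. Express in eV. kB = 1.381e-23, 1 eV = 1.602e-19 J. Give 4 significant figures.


Step 1: n/nQ = 8.139e+26/2.65e+29 = 0.003071
Step 2: ln(n/nQ) = -5.786
Step 3: mu = kB*T*ln(n/nQ) = 5.237e-21*-5.786 = -3.03e-20 J
Step 4: Convert to eV: -3.03e-20/1.602e-19 = -0.1891 eV

-0.1891


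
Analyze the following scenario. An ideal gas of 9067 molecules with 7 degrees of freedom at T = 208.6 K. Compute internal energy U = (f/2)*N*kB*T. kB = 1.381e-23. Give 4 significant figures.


Step 1: f/2 = 7/2 = 3.5
Step 2: N*kB*T = 9067*1.381e-23*208.6 = 2.612e-17
Step 3: U = 3.5 * 2.612e-17 = 9.142e-17 J

9.142e-17


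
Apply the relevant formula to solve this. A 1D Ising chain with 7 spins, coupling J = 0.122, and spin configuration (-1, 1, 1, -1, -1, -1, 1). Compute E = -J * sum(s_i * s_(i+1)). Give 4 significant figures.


Step 1: Nearest-neighbor products: -1, 1, -1, 1, 1, -1
Step 2: Sum of products = 0
Step 3: E = -0.122 * 0 = 0

0


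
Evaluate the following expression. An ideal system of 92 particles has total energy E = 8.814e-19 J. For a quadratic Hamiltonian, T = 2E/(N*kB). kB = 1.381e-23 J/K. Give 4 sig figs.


Step 1: Numerator = 2*E = 2*8.814e-19 = 1.763e-18 J
Step 2: Denominator = N*kB = 92*1.381e-23 = 1.271e-21
Step 3: T = 1.763e-18 / 1.271e-21 = 1387 K

1387


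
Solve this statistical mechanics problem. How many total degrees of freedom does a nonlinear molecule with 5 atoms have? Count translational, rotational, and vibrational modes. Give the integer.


Step 1: Translational DOF = 3
Step 2: Rotational DOF (nonlinear) = 3
Step 3: Vibrational DOF = 3*5 - 6 = 9
Step 4: Total = 3 + 3 + 9 = 15

15


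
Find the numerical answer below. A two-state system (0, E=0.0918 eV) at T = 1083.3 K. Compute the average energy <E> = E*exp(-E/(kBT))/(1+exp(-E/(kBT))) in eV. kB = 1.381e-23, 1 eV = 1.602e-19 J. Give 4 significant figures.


Step 1: beta*E = 0.0918*1.602e-19/(1.381e-23*1083.3) = 0.983
Step 2: exp(-beta*E) = 0.3742
Step 3: <E> = 0.0918*0.3742/(1+0.3742) = 0.025 eV

0.025


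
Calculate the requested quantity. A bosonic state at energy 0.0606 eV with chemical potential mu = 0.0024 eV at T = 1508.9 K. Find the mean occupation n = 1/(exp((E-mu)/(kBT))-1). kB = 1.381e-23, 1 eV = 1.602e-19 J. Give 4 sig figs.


Step 1: (E - mu) = 0.0582 eV
Step 2: x = (E-mu)*eV/(kB*T) = 0.0582*1.602e-19/(1.381e-23*1508.9) = 0.4474
Step 3: exp(x) = 1.564
Step 4: n = 1/(exp(x)-1) = 1.772

1.772


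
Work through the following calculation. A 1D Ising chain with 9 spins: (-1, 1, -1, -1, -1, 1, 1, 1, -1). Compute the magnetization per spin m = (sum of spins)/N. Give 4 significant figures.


Step 1: Count up spins (+1): 4, down spins (-1): 5
Step 2: Total magnetization M = 4 - 5 = -1
Step 3: m = M/N = -1/9 = -0.1111

-0.1111


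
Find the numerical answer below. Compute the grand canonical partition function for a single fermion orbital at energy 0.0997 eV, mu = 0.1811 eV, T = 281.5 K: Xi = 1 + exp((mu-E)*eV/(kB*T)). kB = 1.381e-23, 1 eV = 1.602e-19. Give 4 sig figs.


Step 1: (mu - E) = 0.1811 - 0.0997 = 0.0814 eV
Step 2: x = (mu-E)*eV/(kB*T) = 0.0814*1.602e-19/(1.381e-23*281.5) = 3.354
Step 3: exp(x) = 28.63
Step 4: Xi = 1 + 28.63 = 29.63

29.63


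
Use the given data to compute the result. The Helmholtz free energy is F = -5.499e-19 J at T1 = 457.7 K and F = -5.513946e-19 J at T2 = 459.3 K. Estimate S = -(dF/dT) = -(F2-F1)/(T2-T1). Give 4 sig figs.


Step 1: dF = F2 - F1 = -5.513946e-19 - (-5.499e-19) = -1.4946e-21 J
Step 2: dT = T2 - T1 = 459.3 - 457.7 = 1.6 K
Step 3: S = -dF/dT = -(-1.4946e-21)/1.6 = 9.341e-22 J/K

9.341e-22


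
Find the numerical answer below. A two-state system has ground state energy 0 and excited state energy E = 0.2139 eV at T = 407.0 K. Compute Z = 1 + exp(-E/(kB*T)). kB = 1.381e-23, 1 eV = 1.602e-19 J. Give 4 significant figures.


Step 1: Compute beta*E = E*eV/(kB*T) = 0.2139*1.602e-19/(1.381e-23*407.0) = 6.097
Step 2: exp(-beta*E) = exp(-6.097) = 0.002251
Step 3: Z = 1 + 0.002251 = 1.002

1.002


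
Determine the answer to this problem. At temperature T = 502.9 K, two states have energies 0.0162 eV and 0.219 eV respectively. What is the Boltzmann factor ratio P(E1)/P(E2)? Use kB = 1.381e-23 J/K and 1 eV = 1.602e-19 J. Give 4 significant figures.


Step 1: Compute energy difference dE = E1 - E2 = 0.0162 - 0.219 = -0.2028 eV
Step 2: Convert to Joules: dE_J = -0.2028 * 1.602e-19 = -3.249e-20 J
Step 3: Compute exponent = -dE_J / (kB * T) = -(-3.249e-20) / (1.381e-23 * 502.9) = 4.678
Step 4: P(E1)/P(E2) = exp(4.678) = 107.5

107.5


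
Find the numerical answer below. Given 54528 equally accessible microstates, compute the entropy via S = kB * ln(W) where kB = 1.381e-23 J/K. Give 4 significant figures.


Step 1: ln(W) = ln(54528) = 10.91
Step 2: S = kB * ln(W) = 1.381e-23 * 10.91
Step 3: S = 1.506e-22 J/K

1.506e-22
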